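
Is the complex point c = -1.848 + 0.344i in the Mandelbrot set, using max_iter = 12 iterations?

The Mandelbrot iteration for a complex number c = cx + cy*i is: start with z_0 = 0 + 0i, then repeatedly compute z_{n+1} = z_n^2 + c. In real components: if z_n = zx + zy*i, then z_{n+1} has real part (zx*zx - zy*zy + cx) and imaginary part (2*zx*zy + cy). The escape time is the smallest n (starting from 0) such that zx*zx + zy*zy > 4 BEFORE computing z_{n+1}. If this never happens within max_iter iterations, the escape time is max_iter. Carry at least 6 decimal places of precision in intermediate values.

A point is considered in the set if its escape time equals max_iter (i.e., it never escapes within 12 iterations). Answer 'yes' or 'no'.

Answer: no

Derivation:
z_0 = 0 + 0i, c = -1.8480 + 0.3440i
Iter 1: z = -1.8480 + 0.3440i, |z|^2 = 3.5334
Iter 2: z = 1.4488 + -0.9274i, |z|^2 = 2.9590
Iter 3: z = -0.6092 + -2.3432i, |z|^2 = 5.8619
Escaped at iteration 3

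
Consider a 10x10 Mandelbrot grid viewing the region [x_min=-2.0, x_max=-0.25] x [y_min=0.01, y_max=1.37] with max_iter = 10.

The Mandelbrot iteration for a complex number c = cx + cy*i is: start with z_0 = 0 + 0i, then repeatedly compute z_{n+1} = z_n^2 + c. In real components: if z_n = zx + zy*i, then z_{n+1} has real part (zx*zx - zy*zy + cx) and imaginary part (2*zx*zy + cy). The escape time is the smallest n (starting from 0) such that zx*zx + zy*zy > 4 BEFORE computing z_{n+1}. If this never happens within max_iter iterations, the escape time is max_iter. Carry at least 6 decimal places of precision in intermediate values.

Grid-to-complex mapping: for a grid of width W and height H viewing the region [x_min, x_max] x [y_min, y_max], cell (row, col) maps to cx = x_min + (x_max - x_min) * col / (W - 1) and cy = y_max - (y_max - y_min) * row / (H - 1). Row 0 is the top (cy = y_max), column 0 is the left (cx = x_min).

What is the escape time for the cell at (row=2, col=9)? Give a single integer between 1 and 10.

z_0 = 0 + 0i, c = -0.2500 + 1.0678i
Iter 1: z = -0.2500 + 1.0678i, |z|^2 = 1.2026
Iter 2: z = -1.3276 + 0.5339i, |z|^2 = 2.0477
Iter 3: z = 1.2276 + -0.3499i, |z|^2 = 1.6294
Iter 4: z = 1.1346 + 0.2088i, |z|^2 = 1.3310
Iter 5: z = 0.9938 + 1.5416i, |z|^2 = 3.3642
Iter 6: z = -1.6389 + 4.1319i, |z|^2 = 19.7585
Escaped at iteration 6

Answer: 6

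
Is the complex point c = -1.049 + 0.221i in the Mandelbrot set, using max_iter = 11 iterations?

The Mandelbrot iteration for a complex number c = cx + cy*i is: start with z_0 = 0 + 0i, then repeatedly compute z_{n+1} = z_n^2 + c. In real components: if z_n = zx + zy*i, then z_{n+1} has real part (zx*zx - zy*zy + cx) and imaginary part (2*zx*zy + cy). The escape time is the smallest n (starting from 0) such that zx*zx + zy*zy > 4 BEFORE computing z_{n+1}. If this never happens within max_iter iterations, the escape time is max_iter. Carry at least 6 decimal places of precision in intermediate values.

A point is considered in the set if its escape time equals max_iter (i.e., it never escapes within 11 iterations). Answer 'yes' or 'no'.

z_0 = 0 + 0i, c = -1.0490 + 0.2210i
Iter 1: z = -1.0490 + 0.2210i, |z|^2 = 1.1492
Iter 2: z = 0.0026 + -0.2427i, |z|^2 = 0.0589
Iter 3: z = -1.1079 + 0.2198i, |z|^2 = 1.2757
Iter 4: z = 0.1301 + -0.2659i, |z|^2 = 0.0876
Iter 5: z = -1.1028 + 0.1518i, |z|^2 = 1.2392
Iter 6: z = 0.1441 + -0.1138i, |z|^2 = 0.0337
Iter 7: z = -1.0412 + 0.1882i, |z|^2 = 1.1195
Iter 8: z = -0.0003 + -0.1709i, |z|^2 = 0.0292
Iter 9: z = -1.0782 + 0.2211i, |z|^2 = 1.2114
Iter 10: z = 0.0646 + -0.2558i, |z|^2 = 0.0696
Did not escape in 11 iterations → in set

Answer: yes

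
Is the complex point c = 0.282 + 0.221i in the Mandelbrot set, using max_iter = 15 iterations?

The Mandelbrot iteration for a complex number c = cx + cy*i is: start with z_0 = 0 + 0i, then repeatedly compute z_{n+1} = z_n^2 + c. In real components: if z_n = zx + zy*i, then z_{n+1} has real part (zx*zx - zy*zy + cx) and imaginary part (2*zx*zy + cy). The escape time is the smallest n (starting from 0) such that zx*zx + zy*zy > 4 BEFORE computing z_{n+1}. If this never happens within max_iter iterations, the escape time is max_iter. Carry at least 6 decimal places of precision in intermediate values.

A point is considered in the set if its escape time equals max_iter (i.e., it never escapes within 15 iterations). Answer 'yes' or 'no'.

Answer: yes

Derivation:
z_0 = 0 + 0i, c = 0.2820 + 0.2210i
Iter 1: z = 0.2820 + 0.2210i, |z|^2 = 0.1284
Iter 2: z = 0.3127 + 0.3456i, |z|^2 = 0.2172
Iter 3: z = 0.2603 + 0.4372i, |z|^2 = 0.2589
Iter 4: z = 0.1587 + 0.4486i, |z|^2 = 0.2264
Iter 5: z = 0.1059 + 0.3633i, |z|^2 = 0.1432
Iter 6: z = 0.1612 + 0.2980i, |z|^2 = 0.1148
Iter 7: z = 0.2192 + 0.3171i, |z|^2 = 0.1486
Iter 8: z = 0.2295 + 0.3600i, |z|^2 = 0.1823
Iter 9: z = 0.2051 + 0.3862i, |z|^2 = 0.1912
Iter 10: z = 0.1749 + 0.3794i, |z|^2 = 0.1745
Iter 11: z = 0.1686 + 0.3537i, |z|^2 = 0.1535
Iter 12: z = 0.1853 + 0.3403i, |z|^2 = 0.1501
Iter 13: z = 0.2006 + 0.3471i, |z|^2 = 0.1607
Iter 14: z = 0.2017 + 0.3602i, |z|^2 = 0.1705
Did not escape in 15 iterations → in set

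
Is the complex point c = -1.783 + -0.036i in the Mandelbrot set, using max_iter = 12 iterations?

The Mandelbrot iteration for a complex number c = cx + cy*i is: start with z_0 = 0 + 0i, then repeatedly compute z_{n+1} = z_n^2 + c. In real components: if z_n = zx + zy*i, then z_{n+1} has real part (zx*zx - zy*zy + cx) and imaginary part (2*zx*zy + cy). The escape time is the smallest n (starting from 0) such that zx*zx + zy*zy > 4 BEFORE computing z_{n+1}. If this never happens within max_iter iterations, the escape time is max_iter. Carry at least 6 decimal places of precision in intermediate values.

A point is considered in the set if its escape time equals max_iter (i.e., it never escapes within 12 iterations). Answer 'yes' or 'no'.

z_0 = 0 + 0i, c = -1.7830 + -0.0360i
Iter 1: z = -1.7830 + -0.0360i, |z|^2 = 3.1804
Iter 2: z = 1.3948 + 0.0924i, |z|^2 = 1.9540
Iter 3: z = 0.1539 + 0.2217i, |z|^2 = 0.0728
Iter 4: z = -1.8085 + 0.0322i, |z|^2 = 3.2716
Iter 5: z = 1.4865 + -0.1526i, |z|^2 = 2.2329
Iter 6: z = 0.4033 + -0.4897i, |z|^2 = 0.4025
Iter 7: z = -1.8602 + -0.4310i, |z|^2 = 3.6460
Iter 8: z = 1.4914 + 1.5676i, |z|^2 = 4.6817
Escaped at iteration 8

Answer: no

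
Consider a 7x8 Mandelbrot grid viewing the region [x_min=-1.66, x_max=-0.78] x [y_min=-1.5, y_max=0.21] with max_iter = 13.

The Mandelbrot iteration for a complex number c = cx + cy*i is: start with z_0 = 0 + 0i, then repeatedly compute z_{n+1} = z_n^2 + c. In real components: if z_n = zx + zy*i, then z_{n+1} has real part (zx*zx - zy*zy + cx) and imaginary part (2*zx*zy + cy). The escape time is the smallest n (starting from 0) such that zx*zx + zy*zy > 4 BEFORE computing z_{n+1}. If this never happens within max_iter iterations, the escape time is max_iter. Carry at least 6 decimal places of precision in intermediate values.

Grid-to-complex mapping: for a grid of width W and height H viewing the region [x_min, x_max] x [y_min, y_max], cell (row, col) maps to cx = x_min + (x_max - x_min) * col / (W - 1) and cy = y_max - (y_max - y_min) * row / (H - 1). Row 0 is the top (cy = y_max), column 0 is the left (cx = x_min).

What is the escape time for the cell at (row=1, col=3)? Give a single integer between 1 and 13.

z_0 = 0 + 0i, c = -1.2200 + -0.0343i
Iter 1: z = -1.2200 + -0.0343i, |z|^2 = 1.4896
Iter 2: z = 0.2672 + 0.0494i, |z|^2 = 0.0738
Iter 3: z = -1.1510 + -0.0079i, |z|^2 = 1.3249
Iter 4: z = 0.1048 + -0.0161i, |z|^2 = 0.0112
Iter 5: z = -1.2093 + -0.0377i, |z|^2 = 1.4638
Iter 6: z = 0.2409 + 0.0568i, |z|^2 = 0.0613
Iter 7: z = -1.1652 + -0.0069i, |z|^2 = 1.3577
Iter 8: z = 0.1376 + -0.0182i, |z|^2 = 0.0193
Iter 9: z = -1.2014 + -0.0393i, |z|^2 = 1.4449
Iter 10: z = 0.2218 + 0.0601i, |z|^2 = 0.0528
Iter 11: z = -1.1744 + -0.0076i, |z|^2 = 1.3793
Iter 12: z = 0.1592 + -0.0164i, |z|^2 = 0.0256

Answer: 13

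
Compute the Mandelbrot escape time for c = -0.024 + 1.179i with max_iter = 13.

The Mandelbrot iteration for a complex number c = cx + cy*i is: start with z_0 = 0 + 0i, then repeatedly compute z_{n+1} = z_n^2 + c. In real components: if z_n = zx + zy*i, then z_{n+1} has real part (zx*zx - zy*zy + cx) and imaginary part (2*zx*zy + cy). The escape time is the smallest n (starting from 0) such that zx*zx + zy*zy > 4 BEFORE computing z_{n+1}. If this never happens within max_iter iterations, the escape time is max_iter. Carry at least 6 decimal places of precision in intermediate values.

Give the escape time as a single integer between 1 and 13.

Answer: 3

Derivation:
z_0 = 0 + 0i, c = -0.0240 + 1.1790i
Iter 1: z = -0.0240 + 1.1790i, |z|^2 = 1.3906
Iter 2: z = -1.4135 + 1.1224i, |z|^2 = 3.2577
Iter 3: z = 0.7141 + -1.9940i, |z|^2 = 4.4858
Escaped at iteration 3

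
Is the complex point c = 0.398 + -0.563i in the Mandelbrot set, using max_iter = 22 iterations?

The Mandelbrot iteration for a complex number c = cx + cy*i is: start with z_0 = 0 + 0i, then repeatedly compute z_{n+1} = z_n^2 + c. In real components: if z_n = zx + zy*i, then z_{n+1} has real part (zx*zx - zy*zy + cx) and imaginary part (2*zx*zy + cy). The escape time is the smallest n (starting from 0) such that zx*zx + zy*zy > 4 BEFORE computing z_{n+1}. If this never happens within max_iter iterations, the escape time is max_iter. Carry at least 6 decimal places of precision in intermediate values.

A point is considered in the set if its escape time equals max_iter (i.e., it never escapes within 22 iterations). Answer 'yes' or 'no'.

z_0 = 0 + 0i, c = 0.3980 + -0.5630i
Iter 1: z = 0.3980 + -0.5630i, |z|^2 = 0.4754
Iter 2: z = 0.2394 + -1.0111i, |z|^2 = 1.0797
Iter 3: z = -0.5671 + -1.0472i, |z|^2 = 1.4182
Iter 4: z = -0.3771 + 0.6247i, |z|^2 = 0.5325
Iter 5: z = 0.1499 + -1.0341i, |z|^2 = 1.0918
Iter 6: z = -0.6489 + -0.8730i, |z|^2 = 1.1832
Iter 7: z = 0.0570 + 0.5700i, |z|^2 = 0.3282
Iter 8: z = 0.0763 + -0.4981i, |z|^2 = 0.2539
Iter 9: z = 0.1558 + -0.6390i, |z|^2 = 0.4326
Iter 10: z = 0.0139 + -0.7621i, |z|^2 = 0.5810
Iter 11: z = -0.1826 + -0.5842i, |z|^2 = 0.3746
Iter 12: z = 0.0901 + -0.3497i, |z|^2 = 0.1304
Iter 13: z = 0.2838 + -0.6260i, |z|^2 = 0.4724
Iter 14: z = 0.0867 + -0.9183i, |z|^2 = 0.8509
Iter 15: z = -0.4379 + -0.7222i, |z|^2 = 0.7133
Iter 16: z = 0.0681 + 0.0694i, |z|^2 = 0.0095
Iter 17: z = 0.3978 + -0.5535i, |z|^2 = 0.4647
Iter 18: z = 0.2499 + -1.0034i, |z|^2 = 1.0693
Iter 19: z = -0.5464 + -1.0644i, |z|^2 = 1.4316
Iter 20: z = -0.4364 + 0.6002i, |z|^2 = 0.5508
Iter 21: z = 0.2282 + -1.0869i, |z|^2 = 1.2335
Did not escape in 22 iterations → in set

Answer: yes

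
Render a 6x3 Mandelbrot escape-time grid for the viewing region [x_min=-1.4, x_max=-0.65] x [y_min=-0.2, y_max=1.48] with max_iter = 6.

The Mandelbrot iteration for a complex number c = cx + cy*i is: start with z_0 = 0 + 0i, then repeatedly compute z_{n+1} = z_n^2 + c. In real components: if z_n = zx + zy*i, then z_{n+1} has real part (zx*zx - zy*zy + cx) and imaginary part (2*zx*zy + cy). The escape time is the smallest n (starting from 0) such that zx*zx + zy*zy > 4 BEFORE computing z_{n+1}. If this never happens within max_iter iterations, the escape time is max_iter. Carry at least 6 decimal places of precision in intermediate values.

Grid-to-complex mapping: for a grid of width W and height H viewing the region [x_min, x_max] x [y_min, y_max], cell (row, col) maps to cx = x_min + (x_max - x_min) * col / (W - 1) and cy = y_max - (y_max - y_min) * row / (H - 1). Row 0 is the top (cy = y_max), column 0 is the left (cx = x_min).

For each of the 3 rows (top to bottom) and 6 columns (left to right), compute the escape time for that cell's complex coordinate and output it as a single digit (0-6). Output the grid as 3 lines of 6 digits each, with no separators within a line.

(row=0, col=0): c = -1.4000 + 1.4800i → escape time 1
(row=0, col=1): c = -1.2500 + 1.4800i → escape time 2
(row=0, col=2): c = -1.1000 + 1.4800i → escape time 2
(row=0, col=3): c = -0.9500 + 1.4800i → escape time 2
(row=0, col=4): c = -0.8000 + 1.4800i → escape time 2
(row=0, col=5): c = -0.6500 + 1.4800i → escape time 2
(row=1, col=0): c = -1.4000 + 0.6400i → escape time 3
(row=1, col=1): c = -1.2500 + 0.6400i → escape time 3
(row=1, col=2): c = -1.1000 + 0.6400i → escape time 4
(row=1, col=3): c = -0.9500 + 0.6400i → escape time 4
(row=1, col=4): c = -0.8000 + 0.6400i → escape time 5
(row=1, col=5): c = -0.6500 + 0.6400i → escape time 6
(row=2, col=0): c = -1.4000 + -0.2000i → escape time 6
(row=2, col=1): c = -1.2500 + -0.2000i → escape time 6
(row=2, col=2): c = -1.1000 + -0.2000i → escape time 6
(row=2, col=3): c = -0.9500 + -0.2000i → escape time 6
(row=2, col=4): c = -0.8000 + -0.2000i → escape time 6
(row=2, col=5): c = -0.6500 + -0.2000i → escape time 6

Answer: 122222
334456
666666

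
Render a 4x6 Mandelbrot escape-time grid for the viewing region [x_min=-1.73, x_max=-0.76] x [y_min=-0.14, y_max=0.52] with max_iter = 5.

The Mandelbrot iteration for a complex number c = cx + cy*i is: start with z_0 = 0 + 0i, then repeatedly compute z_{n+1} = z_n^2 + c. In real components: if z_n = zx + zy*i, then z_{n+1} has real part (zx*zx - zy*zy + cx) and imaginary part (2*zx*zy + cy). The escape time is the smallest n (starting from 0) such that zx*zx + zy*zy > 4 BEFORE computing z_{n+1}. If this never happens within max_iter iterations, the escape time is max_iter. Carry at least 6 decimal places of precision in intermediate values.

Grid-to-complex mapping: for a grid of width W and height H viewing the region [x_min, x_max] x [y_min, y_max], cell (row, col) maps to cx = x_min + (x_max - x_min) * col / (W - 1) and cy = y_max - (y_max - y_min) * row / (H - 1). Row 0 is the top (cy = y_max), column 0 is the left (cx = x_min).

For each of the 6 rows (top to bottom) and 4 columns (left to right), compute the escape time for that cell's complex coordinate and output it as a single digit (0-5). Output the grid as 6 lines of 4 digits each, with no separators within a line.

(row=0, col=0): c = -1.7300 + 0.5200i → escape time 3
(row=0, col=1): c = -1.4067 + 0.5200i → escape time 3
(row=0, col=2): c = -1.0833 + 0.5200i → escape time 5
(row=0, col=3): c = -0.7600 + 0.5200i → escape time 5
(row=1, col=0): c = -1.7300 + 0.3880i → escape time 3
(row=1, col=1): c = -1.4067 + 0.3880i → escape time 5
(row=1, col=2): c = -1.0833 + 0.3880i → escape time 5
(row=1, col=3): c = -0.7600 + 0.3880i → escape time 5
(row=2, col=0): c = -1.7300 + 0.2560i → escape time 4
(row=2, col=1): c = -1.4067 + 0.2560i → escape time 5
(row=2, col=2): c = -1.0833 + 0.2560i → escape time 5
(row=2, col=3): c = -0.7600 + 0.2560i → escape time 5
(row=3, col=0): c = -1.7300 + 0.1240i → escape time 4
(row=3, col=1): c = -1.4067 + 0.1240i → escape time 5
(row=3, col=2): c = -1.0833 + 0.1240i → escape time 5
(row=3, col=3): c = -0.7600 + 0.1240i → escape time 5
(row=4, col=0): c = -1.7300 + -0.0080i → escape time 5
(row=4, col=1): c = -1.4067 + -0.0080i → escape time 5
(row=4, col=2): c = -1.0833 + -0.0080i → escape time 5
(row=4, col=3): c = -0.7600 + -0.0080i → escape time 5
(row=5, col=0): c = -1.7300 + -0.1400i → escape time 4
(row=5, col=1): c = -1.4067 + -0.1400i → escape time 5
(row=5, col=2): c = -1.0833 + -0.1400i → escape time 5
(row=5, col=3): c = -0.7600 + -0.1400i → escape time 5

Answer: 3355
3555
4555
4555
5555
4555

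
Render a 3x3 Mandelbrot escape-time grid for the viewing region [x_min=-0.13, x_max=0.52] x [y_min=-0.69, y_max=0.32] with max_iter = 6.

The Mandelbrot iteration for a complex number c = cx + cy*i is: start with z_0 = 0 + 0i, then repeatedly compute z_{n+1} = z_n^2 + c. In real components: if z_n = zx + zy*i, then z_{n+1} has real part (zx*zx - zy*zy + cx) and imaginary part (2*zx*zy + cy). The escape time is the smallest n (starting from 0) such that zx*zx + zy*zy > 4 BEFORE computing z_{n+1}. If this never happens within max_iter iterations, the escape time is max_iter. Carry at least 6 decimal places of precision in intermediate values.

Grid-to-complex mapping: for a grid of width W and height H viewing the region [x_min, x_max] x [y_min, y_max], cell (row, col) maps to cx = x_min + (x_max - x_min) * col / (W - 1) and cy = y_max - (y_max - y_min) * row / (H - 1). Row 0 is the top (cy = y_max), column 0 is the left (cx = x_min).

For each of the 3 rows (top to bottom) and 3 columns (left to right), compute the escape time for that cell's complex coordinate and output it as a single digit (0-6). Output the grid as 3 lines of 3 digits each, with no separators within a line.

(row=0, col=0): c = -0.1300 + 0.3200i → escape time 6
(row=0, col=1): c = 0.1950 + 0.3200i → escape time 6
(row=0, col=2): c = 0.5200 + 0.3200i → escape time 5
(row=1, col=0): c = -0.1300 + -0.1850i → escape time 6
(row=1, col=1): c = 0.1950 + -0.1850i → escape time 6
(row=1, col=2): c = 0.5200 + -0.1850i → escape time 5
(row=2, col=0): c = -0.1300 + -0.6900i → escape time 6
(row=2, col=1): c = 0.1950 + -0.6900i → escape time 6
(row=2, col=2): c = 0.5200 + -0.6900i → escape time 3

Answer: 665
665
663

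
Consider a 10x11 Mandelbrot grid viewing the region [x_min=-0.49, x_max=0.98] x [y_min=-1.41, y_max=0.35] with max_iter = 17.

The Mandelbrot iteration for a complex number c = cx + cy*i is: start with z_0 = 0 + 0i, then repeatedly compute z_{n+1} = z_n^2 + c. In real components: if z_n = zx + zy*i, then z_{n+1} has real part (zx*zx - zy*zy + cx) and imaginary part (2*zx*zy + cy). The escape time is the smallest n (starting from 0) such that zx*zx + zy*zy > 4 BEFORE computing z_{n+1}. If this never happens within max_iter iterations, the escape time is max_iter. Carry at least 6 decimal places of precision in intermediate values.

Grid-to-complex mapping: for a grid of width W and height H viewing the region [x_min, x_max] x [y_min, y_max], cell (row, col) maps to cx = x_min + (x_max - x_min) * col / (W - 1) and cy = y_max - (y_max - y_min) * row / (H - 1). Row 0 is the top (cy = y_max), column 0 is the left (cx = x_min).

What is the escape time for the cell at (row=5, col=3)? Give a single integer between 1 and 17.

z_0 = 0 + 0i, c = 0.0000 + -0.5300i
Iter 1: z = 0.0000 + -0.5300i, |z|^2 = 0.2809
Iter 2: z = -0.2809 + -0.5300i, |z|^2 = 0.3598
Iter 3: z = -0.2020 + -0.2322i, |z|^2 = 0.0947
Iter 4: z = -0.0131 + -0.4362i, |z|^2 = 0.1904
Iter 5: z = -0.1901 + -0.5185i, |z|^2 = 0.3050
Iter 6: z = -0.2328 + -0.3329i, |z|^2 = 0.1650
Iter 7: z = -0.0566 + -0.3750i, |z|^2 = 0.1439
Iter 8: z = -0.1374 + -0.4875i, |z|^2 = 0.2566
Iter 9: z = -0.2188 + -0.3960i, |z|^2 = 0.2047
Iter 10: z = -0.1089 + -0.3567i, |z|^2 = 0.1391
Iter 11: z = -0.1154 + -0.4523i, |z|^2 = 0.2179
Iter 12: z = -0.1912 + -0.4256i, |z|^2 = 0.2177
Iter 13: z = -0.1446 + -0.3672i, |z|^2 = 0.1557
Iter 14: z = -0.1139 + -0.4238i, |z|^2 = 0.1926
Iter 15: z = -0.1666 + -0.4334i, |z|^2 = 0.2156
Iter 16: z = -0.1601 + -0.3855i, |z|^2 = 0.1743

Answer: 17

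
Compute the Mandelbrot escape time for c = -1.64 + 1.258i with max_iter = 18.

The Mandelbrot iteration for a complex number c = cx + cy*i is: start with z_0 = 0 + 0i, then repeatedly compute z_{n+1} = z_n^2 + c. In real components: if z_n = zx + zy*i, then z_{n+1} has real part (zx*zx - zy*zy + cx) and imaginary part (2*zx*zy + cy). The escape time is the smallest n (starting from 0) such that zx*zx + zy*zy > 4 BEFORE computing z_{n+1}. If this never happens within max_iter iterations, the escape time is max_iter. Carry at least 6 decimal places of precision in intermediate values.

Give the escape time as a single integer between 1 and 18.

z_0 = 0 + 0i, c = -1.6400 + 1.2580i
Iter 1: z = -1.6400 + 1.2580i, |z|^2 = 4.2722
Escaped at iteration 1

Answer: 1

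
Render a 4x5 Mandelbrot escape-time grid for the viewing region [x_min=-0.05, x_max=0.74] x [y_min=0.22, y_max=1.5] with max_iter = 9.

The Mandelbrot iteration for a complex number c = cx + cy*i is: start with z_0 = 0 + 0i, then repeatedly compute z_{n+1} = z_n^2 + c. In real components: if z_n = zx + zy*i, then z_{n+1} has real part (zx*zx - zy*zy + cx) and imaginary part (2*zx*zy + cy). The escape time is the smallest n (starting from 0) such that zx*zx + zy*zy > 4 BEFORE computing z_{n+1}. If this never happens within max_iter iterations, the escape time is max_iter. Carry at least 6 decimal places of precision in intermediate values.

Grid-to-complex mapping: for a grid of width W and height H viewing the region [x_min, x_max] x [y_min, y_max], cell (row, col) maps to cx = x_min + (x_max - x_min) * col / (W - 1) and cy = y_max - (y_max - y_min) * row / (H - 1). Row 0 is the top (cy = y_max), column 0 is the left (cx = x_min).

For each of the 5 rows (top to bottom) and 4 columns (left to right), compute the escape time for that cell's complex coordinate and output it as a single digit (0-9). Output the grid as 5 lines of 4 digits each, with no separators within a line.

(row=0, col=0): c = -0.0500 + 1.5000i → escape time 2
(row=0, col=1): c = 0.2133 + 1.5000i → escape time 2
(row=0, col=2): c = 0.4767 + 1.5000i → escape time 2
(row=0, col=3): c = 0.7400 + 1.5000i → escape time 2
(row=1, col=0): c = -0.0500 + 1.1800i → escape time 3
(row=1, col=1): c = 0.2133 + 1.1800i → escape time 2
(row=1, col=2): c = 0.4767 + 1.1800i → escape time 2
(row=1, col=3): c = 0.7400 + 1.1800i → escape time 2
(row=2, col=0): c = -0.0500 + 0.8600i → escape time 9
(row=2, col=1): c = 0.2133 + 0.8600i → escape time 5
(row=2, col=2): c = 0.4767 + 0.8600i → escape time 3
(row=2, col=3): c = 0.7400 + 0.8600i → escape time 2
(row=3, col=0): c = -0.0500 + 0.5400i → escape time 9
(row=3, col=1): c = 0.2133 + 0.5400i → escape time 9
(row=3, col=2): c = 0.4767 + 0.5400i → escape time 5
(row=3, col=3): c = 0.7400 + 0.5400i → escape time 3
(row=4, col=0): c = -0.0500 + 0.2200i → escape time 9
(row=4, col=1): c = 0.2133 + 0.2200i → escape time 9
(row=4, col=2): c = 0.4767 + 0.2200i → escape time 6
(row=4, col=3): c = 0.7400 + 0.2200i → escape time 3

Answer: 2222
3222
9532
9953
9963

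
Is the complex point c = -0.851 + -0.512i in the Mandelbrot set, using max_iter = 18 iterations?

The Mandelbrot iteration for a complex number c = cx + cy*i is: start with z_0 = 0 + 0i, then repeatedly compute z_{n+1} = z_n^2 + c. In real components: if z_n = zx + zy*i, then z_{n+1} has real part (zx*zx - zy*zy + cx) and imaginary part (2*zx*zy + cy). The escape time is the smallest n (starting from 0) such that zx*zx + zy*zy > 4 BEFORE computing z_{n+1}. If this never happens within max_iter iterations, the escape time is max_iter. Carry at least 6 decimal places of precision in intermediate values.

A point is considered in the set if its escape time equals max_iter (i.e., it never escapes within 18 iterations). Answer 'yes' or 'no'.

z_0 = 0 + 0i, c = -0.8510 + -0.5120i
Iter 1: z = -0.8510 + -0.5120i, |z|^2 = 0.9863
Iter 2: z = -0.3889 + 0.3594i, |z|^2 = 0.2805
Iter 3: z = -0.8289 + -0.7916i, |z|^2 = 1.3137
Iter 4: z = -0.7905 + 0.8003i, |z|^2 = 1.2654
Iter 5: z = -0.8666 + -1.7773i, |z|^2 = 3.9099
Iter 6: z = -3.2590 + 2.5684i, |z|^2 = 17.2175
Escaped at iteration 6

Answer: no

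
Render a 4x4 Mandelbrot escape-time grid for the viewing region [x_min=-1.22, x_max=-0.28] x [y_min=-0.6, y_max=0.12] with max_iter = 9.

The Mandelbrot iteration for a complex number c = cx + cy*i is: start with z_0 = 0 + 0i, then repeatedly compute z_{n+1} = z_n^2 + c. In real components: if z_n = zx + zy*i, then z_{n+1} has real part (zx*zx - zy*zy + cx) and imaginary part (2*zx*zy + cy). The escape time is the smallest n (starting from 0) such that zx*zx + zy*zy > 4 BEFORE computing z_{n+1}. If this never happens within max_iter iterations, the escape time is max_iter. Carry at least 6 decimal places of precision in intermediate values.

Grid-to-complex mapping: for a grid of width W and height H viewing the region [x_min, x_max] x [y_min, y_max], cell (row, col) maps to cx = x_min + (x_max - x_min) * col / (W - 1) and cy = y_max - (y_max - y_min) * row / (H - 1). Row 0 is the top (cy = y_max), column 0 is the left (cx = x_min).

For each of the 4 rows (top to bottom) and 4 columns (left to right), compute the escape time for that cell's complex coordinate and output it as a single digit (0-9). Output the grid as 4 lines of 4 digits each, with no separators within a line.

(row=0, col=0): c = -1.2200 + 0.1200i → escape time 9
(row=0, col=1): c = -0.9067 + 0.1200i → escape time 9
(row=0, col=2): c = -0.5933 + 0.1200i → escape time 9
(row=0, col=3): c = -0.2800 + 0.1200i → escape time 9
(row=1, col=0): c = -1.2200 + -0.1200i → escape time 9
(row=1, col=1): c = -0.9067 + -0.1200i → escape time 9
(row=1, col=2): c = -0.5933 + -0.1200i → escape time 9
(row=1, col=3): c = -0.2800 + -0.1200i → escape time 9
(row=2, col=0): c = -1.2200 + -0.3600i → escape time 9
(row=2, col=1): c = -0.9067 + -0.3600i → escape time 7
(row=2, col=2): c = -0.5933 + -0.3600i → escape time 9
(row=2, col=3): c = -0.2800 + -0.3600i → escape time 9
(row=3, col=0): c = -1.2200 + -0.6000i → escape time 3
(row=3, col=1): c = -0.9067 + -0.6000i → escape time 5
(row=3, col=2): c = -0.5933 + -0.6000i → escape time 9
(row=3, col=3): c = -0.2800 + -0.6000i → escape time 9

Answer: 9999
9999
9799
3599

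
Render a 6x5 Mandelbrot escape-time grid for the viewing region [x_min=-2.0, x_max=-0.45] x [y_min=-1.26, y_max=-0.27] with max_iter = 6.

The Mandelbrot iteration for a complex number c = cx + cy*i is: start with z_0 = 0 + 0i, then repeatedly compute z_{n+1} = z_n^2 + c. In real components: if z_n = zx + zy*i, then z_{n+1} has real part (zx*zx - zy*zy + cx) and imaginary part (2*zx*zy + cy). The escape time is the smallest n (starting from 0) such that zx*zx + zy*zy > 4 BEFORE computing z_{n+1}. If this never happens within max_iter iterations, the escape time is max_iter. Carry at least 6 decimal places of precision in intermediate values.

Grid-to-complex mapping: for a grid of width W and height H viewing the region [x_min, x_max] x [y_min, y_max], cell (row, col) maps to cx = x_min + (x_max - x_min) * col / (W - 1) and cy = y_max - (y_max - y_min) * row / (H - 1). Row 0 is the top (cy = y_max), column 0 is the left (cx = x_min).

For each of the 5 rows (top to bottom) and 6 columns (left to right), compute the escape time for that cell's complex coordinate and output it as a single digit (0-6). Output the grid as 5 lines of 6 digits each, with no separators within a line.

(row=0, col=0): c = -2.0000 + -0.2700i → escape time 1
(row=0, col=1): c = -1.6900 + -0.2700i → escape time 4
(row=0, col=2): c = -1.3800 + -0.2700i → escape time 6
(row=0, col=3): c = -1.0700 + -0.2700i → escape time 6
(row=0, col=4): c = -0.7600 + -0.2700i → escape time 6
(row=0, col=5): c = -0.4500 + -0.2700i → escape time 6
(row=1, col=0): c = -2.0000 + -0.5175i → escape time 1
(row=1, col=1): c = -1.6900 + -0.5175i → escape time 3
(row=1, col=2): c = -1.3800 + -0.5175i → escape time 3
(row=1, col=3): c = -1.0700 + -0.5175i → escape time 5
(row=1, col=4): c = -0.7600 + -0.5175i → escape time 6
(row=1, col=5): c = -0.4500 + -0.5175i → escape time 6
(row=2, col=0): c = -2.0000 + -0.7650i → escape time 1
(row=2, col=1): c = -1.6900 + -0.7650i → escape time 3
(row=2, col=2): c = -1.3800 + -0.7650i → escape time 3
(row=2, col=3): c = -1.0700 + -0.7650i → escape time 3
(row=2, col=4): c = -0.7600 + -0.7650i → escape time 4
(row=2, col=5): c = -0.4500 + -0.7650i → escape time 6
(row=3, col=0): c = -2.0000 + -1.0125i → escape time 1
(row=3, col=1): c = -1.6900 + -1.0125i → escape time 2
(row=3, col=2): c = -1.3800 + -1.0125i → escape time 3
(row=3, col=3): c = -1.0700 + -1.0125i → escape time 3
(row=3, col=4): c = -0.7600 + -1.0125i → escape time 3
(row=3, col=5): c = -0.4500 + -1.0125i → escape time 4
(row=4, col=0): c = -2.0000 + -1.2600i → escape time 1
(row=4, col=1): c = -1.6900 + -1.2600i → escape time 1
(row=4, col=2): c = -1.3800 + -1.2600i → escape time 2
(row=4, col=3): c = -1.0700 + -1.2600i → escape time 2
(row=4, col=4): c = -0.7600 + -1.2600i → escape time 3
(row=4, col=5): c = -0.4500 + -1.2600i → escape time 3

Answer: 146666
133566
133346
123334
112233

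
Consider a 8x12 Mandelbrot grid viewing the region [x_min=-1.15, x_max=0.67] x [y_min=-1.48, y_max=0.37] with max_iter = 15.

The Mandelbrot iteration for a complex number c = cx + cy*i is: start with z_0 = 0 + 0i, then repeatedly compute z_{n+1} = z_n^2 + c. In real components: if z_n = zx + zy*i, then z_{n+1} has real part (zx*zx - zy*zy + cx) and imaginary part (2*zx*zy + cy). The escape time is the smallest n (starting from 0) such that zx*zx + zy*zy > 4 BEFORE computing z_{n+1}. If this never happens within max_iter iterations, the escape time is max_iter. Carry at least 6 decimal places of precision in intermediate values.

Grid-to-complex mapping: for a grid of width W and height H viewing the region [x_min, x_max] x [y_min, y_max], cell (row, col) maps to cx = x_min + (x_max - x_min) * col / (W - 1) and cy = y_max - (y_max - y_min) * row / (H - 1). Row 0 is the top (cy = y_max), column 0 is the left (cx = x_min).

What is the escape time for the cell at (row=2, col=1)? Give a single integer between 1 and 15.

Answer: 15

Derivation:
z_0 = 0 + 0i, c = -0.8900 + 0.0336i
Iter 1: z = -0.8900 + 0.0336i, |z|^2 = 0.7932
Iter 2: z = -0.0990 + -0.0262i, |z|^2 = 0.0105
Iter 3: z = -0.8809 + 0.0388i, |z|^2 = 0.7775
Iter 4: z = -0.1156 + -0.0348i, |z|^2 = 0.0146
Iter 5: z = -0.8779 + 0.0417i, |z|^2 = 0.7724
Iter 6: z = -0.1211 + -0.0395i, |z|^2 = 0.0162
Iter 7: z = -0.8769 + 0.0432i, |z|^2 = 0.7708
Iter 8: z = -0.1229 + -0.0421i, |z|^2 = 0.0169
Iter 9: z = -0.8767 + 0.0440i, |z|^2 = 0.7705
Iter 10: z = -0.1234 + -0.0435i, |z|^2 = 0.0171
Iter 11: z = -0.8767 + 0.0444i, |z|^2 = 0.7705
Iter 12: z = -0.1234 + -0.0442i, |z|^2 = 0.0172
Iter 13: z = -0.8767 + 0.0445i, |z|^2 = 0.7706
Iter 14: z = -0.1234 + -0.0445i, |z|^2 = 0.0172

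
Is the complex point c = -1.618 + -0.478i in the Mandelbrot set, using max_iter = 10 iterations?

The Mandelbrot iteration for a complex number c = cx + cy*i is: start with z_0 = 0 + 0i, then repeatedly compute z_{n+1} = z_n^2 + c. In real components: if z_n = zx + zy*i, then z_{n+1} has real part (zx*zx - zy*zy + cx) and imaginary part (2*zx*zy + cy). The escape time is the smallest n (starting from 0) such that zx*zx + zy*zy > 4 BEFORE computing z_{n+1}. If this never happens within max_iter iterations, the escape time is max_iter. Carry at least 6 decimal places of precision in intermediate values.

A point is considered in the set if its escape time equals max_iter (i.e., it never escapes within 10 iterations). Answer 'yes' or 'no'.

Answer: no

Derivation:
z_0 = 0 + 0i, c = -1.6180 + -0.4780i
Iter 1: z = -1.6180 + -0.4780i, |z|^2 = 2.8464
Iter 2: z = 0.7714 + 1.0688i, |z|^2 = 1.7375
Iter 3: z = -2.1652 + 1.1710i, |z|^2 = 6.0596
Escaped at iteration 3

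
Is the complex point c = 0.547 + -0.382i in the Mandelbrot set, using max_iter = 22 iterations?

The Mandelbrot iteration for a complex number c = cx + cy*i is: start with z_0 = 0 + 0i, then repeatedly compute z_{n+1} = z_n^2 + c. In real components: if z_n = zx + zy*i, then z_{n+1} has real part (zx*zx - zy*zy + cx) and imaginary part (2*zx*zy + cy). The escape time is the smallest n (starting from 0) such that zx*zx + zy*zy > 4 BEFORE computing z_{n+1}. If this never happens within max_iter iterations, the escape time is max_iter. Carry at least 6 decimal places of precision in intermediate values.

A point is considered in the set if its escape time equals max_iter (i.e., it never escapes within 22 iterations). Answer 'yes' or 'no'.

z_0 = 0 + 0i, c = 0.5470 + -0.3820i
Iter 1: z = 0.5470 + -0.3820i, |z|^2 = 0.4451
Iter 2: z = 0.7003 + -0.7999i, |z|^2 = 1.1303
Iter 3: z = 0.3975 + -1.5023i, |z|^2 = 2.4150
Iter 4: z = -1.5519 + -1.5765i, |z|^2 = 4.8938
Escaped at iteration 4

Answer: no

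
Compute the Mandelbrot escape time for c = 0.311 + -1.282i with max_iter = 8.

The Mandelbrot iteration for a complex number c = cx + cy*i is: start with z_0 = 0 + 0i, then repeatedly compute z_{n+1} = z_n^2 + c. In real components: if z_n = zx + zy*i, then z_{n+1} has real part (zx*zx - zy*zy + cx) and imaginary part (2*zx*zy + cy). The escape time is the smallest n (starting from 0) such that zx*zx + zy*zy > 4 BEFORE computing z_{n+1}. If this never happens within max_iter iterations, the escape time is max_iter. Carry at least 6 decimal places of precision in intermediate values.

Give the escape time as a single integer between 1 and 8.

z_0 = 0 + 0i, c = 0.3110 + -1.2820i
Iter 1: z = 0.3110 + -1.2820i, |z|^2 = 1.7402
Iter 2: z = -1.2358 + -2.0794i, |z|^2 = 5.8511
Escaped at iteration 2

Answer: 2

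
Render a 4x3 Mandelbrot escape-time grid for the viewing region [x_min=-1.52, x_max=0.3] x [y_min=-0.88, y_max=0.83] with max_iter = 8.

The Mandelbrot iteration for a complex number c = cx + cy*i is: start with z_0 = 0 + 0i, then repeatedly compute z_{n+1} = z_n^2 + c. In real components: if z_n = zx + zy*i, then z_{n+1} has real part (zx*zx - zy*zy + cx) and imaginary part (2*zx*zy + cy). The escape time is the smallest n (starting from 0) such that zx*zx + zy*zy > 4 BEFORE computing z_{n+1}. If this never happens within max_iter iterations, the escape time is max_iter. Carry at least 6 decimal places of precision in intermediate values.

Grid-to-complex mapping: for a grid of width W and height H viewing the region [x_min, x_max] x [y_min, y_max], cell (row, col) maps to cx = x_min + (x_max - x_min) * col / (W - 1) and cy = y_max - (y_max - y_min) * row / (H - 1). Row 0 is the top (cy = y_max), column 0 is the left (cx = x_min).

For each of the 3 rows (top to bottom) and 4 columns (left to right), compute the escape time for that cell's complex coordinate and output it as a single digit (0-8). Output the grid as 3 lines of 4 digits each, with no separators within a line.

Answer: 3384
8888
3364

Derivation:
(row=0, col=0): c = -1.5200 + 0.8300i → escape time 3
(row=0, col=1): c = -0.9133 + 0.8300i → escape time 3
(row=0, col=2): c = -0.3067 + 0.8300i → escape time 8
(row=0, col=3): c = 0.3000 + 0.8300i → escape time 4
(row=1, col=0): c = -1.5200 + -0.0250i → escape time 8
(row=1, col=1): c = -0.9133 + -0.0250i → escape time 8
(row=1, col=2): c = -0.3067 + -0.0250i → escape time 8
(row=1, col=3): c = 0.3000 + -0.0250i → escape time 8
(row=2, col=0): c = -1.5200 + -0.8800i → escape time 3
(row=2, col=1): c = -0.9133 + -0.8800i → escape time 3
(row=2, col=2): c = -0.3067 + -0.8800i → escape time 6
(row=2, col=3): c = 0.3000 + -0.8800i → escape time 4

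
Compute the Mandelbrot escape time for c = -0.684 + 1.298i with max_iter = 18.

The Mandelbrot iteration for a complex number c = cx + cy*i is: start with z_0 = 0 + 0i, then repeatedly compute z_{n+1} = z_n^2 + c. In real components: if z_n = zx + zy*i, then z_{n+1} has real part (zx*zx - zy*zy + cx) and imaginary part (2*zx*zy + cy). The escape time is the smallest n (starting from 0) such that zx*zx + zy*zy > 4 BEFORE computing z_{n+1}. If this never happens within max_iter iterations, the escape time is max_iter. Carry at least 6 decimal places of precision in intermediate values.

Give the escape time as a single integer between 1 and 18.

Answer: 3

Derivation:
z_0 = 0 + 0i, c = -0.6840 + 1.2980i
Iter 1: z = -0.6840 + 1.2980i, |z|^2 = 2.1527
Iter 2: z = -1.9009 + -0.4777i, |z|^2 = 3.8418
Iter 3: z = 2.7014 + 3.1140i, |z|^2 = 16.9950
Escaped at iteration 3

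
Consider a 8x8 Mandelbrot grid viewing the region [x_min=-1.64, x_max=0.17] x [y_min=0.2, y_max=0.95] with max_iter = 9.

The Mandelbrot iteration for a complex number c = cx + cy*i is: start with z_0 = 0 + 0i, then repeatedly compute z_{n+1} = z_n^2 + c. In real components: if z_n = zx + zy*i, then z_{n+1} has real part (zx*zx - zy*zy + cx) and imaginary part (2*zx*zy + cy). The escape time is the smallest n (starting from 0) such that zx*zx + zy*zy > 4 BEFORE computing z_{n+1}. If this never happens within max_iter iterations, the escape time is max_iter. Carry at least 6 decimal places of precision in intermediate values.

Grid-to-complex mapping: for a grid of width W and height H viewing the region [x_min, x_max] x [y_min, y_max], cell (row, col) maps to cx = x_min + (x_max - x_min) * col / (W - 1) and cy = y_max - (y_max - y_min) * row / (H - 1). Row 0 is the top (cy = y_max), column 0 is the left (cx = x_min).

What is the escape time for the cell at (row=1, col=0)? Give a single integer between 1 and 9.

z_0 = 0 + 0i, c = -1.6400 + 0.8429i
Iter 1: z = -1.6400 + 0.8429i, |z|^2 = 3.4000
Iter 2: z = 0.3392 + -1.9217i, |z|^2 = 3.8080
Iter 3: z = -5.2179 + -0.4608i, |z|^2 = 27.4392
Escaped at iteration 3

Answer: 3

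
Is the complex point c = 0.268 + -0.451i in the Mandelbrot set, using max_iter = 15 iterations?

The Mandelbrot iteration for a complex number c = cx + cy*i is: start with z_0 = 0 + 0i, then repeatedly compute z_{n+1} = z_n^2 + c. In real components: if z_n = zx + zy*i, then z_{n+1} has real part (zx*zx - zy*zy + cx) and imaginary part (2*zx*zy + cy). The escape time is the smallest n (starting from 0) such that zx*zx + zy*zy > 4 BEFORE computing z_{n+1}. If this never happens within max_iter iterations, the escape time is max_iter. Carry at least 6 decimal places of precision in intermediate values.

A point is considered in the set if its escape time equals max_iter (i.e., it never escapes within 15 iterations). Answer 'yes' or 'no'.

z_0 = 0 + 0i, c = 0.2680 + -0.4510i
Iter 1: z = 0.2680 + -0.4510i, |z|^2 = 0.2752
Iter 2: z = 0.1364 + -0.6927i, |z|^2 = 0.4985
Iter 3: z = -0.1933 + -0.6400i, |z|^2 = 0.4470
Iter 4: z = -0.1043 + -0.2036i, |z|^2 = 0.0523
Iter 5: z = 0.2374 + -0.4085i, |z|^2 = 0.2233
Iter 6: z = 0.1575 + -0.6450i, |z|^2 = 0.4408
Iter 7: z = -0.1232 + -0.6541i, |z|^2 = 0.4430
Iter 8: z = -0.1447 + -0.2898i, |z|^2 = 0.1049
Iter 9: z = 0.2049 + -0.3671i, |z|^2 = 0.1768
Iter 10: z = 0.1752 + -0.6015i, |z|^2 = 0.3925
Iter 11: z = -0.0631 + -0.6618i, |z|^2 = 0.4419
Iter 12: z = -0.1660 + -0.3675i, |z|^2 = 0.1626
Iter 13: z = 0.1605 + -0.3290i, |z|^2 = 0.1340
Iter 14: z = 0.1855 + -0.5566i, |z|^2 = 0.3442
Did not escape in 15 iterations → in set

Answer: yes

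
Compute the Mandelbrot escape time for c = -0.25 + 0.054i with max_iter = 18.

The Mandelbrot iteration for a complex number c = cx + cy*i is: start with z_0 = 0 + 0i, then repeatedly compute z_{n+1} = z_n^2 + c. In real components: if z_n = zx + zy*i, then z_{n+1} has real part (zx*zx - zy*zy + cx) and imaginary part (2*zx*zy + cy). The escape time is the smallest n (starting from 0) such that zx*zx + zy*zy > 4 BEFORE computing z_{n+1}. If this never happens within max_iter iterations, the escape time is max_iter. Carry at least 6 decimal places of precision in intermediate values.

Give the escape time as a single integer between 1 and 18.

Answer: 18

Derivation:
z_0 = 0 + 0i, c = -0.2500 + 0.0540i
Iter 1: z = -0.2500 + 0.0540i, |z|^2 = 0.0654
Iter 2: z = -0.1904 + 0.0270i, |z|^2 = 0.0370
Iter 3: z = -0.2145 + 0.0437i, |z|^2 = 0.0479
Iter 4: z = -0.2059 + 0.0352i, |z|^2 = 0.0436
Iter 5: z = -0.2088 + 0.0395i, |z|^2 = 0.0452
Iter 6: z = -0.2079 + 0.0375i, |z|^2 = 0.0446
Iter 7: z = -0.2082 + 0.0384i, |z|^2 = 0.0448
Iter 8: z = -0.2081 + 0.0380i, |z|^2 = 0.0448
Iter 9: z = -0.2081 + 0.0382i, |z|^2 = 0.0448
Iter 10: z = -0.2081 + 0.0381i, |z|^2 = 0.0448
Iter 11: z = -0.2081 + 0.0381i, |z|^2 = 0.0448
Iter 12: z = -0.2081 + 0.0381i, |z|^2 = 0.0448
Iter 13: z = -0.2081 + 0.0381i, |z|^2 = 0.0448
Iter 14: z = -0.2081 + 0.0381i, |z|^2 = 0.0448
Iter 15: z = -0.2081 + 0.0381i, |z|^2 = 0.0448
Iter 16: z = -0.2081 + 0.0381i, |z|^2 = 0.0448
Iter 17: z = -0.2081 + 0.0381i, |z|^2 = 0.0448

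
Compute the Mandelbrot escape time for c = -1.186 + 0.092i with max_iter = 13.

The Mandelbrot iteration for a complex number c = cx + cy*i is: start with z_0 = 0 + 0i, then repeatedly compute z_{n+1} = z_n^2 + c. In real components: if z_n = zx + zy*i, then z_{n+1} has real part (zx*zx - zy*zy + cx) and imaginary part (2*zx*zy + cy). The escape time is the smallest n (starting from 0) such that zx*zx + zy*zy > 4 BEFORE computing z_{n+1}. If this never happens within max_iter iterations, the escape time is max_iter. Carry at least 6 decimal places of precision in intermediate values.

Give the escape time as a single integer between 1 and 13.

Answer: 13

Derivation:
z_0 = 0 + 0i, c = -1.1860 + 0.0920i
Iter 1: z = -1.1860 + 0.0920i, |z|^2 = 1.4151
Iter 2: z = 0.2121 + -0.1262i, |z|^2 = 0.0609
Iter 3: z = -1.1569 + 0.0384i, |z|^2 = 1.3400
Iter 4: z = 0.1510 + 0.0030i, |z|^2 = 0.0228
Iter 5: z = -1.1632 + 0.0929i, |z|^2 = 1.3617
Iter 6: z = 0.1584 + -0.1242i, |z|^2 = 0.0405
Iter 7: z = -1.1763 + 0.0527i, |z|^2 = 1.3865
Iter 8: z = 0.1950 + -0.0319i, |z|^2 = 0.0390
Iter 9: z = -1.1490 + 0.0796i, |z|^2 = 1.3265
Iter 10: z = 0.1279 + -0.0908i, |z|^2 = 0.0246
Iter 11: z = -1.1779 + 0.0688i, |z|^2 = 1.3922
Iter 12: z = 0.1967 + -0.0700i, |z|^2 = 0.0436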